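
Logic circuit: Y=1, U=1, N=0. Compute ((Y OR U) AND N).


Y OR U = 1|1 = 1
1 AND 0 = 0

0


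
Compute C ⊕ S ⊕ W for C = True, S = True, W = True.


C = True, S = True, W = True
Step 1: C ⊕ S = True XOR True = False
Step 2: False ⊕ W = False XOR True = True
XOR is true when an odd number of operands are true.

True


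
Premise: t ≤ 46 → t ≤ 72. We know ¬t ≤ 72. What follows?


Modus tollens: P → Q, ¬Q ⊢ ¬P
P: t ≤ 46
Q: t ≤ 72
We have P → Q and Q is false.
By modus tollens, P must be false.

It is not the case that t ≤ 46


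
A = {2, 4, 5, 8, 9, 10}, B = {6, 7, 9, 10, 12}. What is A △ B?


A = {2, 4, 5, 8, 9, 10}
B = {6, 7, 9, 10, 12}
Operation: symmetric difference
In A only: [2, 4, 5, 8], in B only: [6, 7, 12]

{2, 4, 5, 6, 7, 8, 12}


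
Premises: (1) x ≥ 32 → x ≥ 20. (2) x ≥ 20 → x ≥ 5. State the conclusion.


Hypothetical syllogism: P → Q, Q → R ⊢ P → R
Premise 1: x ≥ 32 → x ≥ 20
Premise 2: x ≥ 20 → x ≥ 5
Chain the implications: the middle term (x ≥ 20) links the two.
Conclusion: If x ≥ 32, then x ≥ 5.

If x ≥ 32, then x ≥ 5.


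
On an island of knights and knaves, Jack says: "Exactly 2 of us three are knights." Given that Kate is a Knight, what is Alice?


Jack claims exactly 2 knights among Jack, Kate, Alice.
Given: Kate is a Knight.

Case 1: Jack is a Knight (tells truth)
  Then exactly 2 of the three are knights.
  Counting Jack, Kate: 2 knight(s) so far. Need 0 more → Alice = Knave.
Case 2: Jack is a Knave (lies)
  Then the count is NOT 2.
  If Alice = Knight, count = 2 = 2 → claim would be true, contradicts lie.
  If Alice = Knave, count = 1 ≠ 2 → lie confirmed ✓

Alice is a Knave.

Knave


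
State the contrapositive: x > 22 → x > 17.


Original: If x > 22, then x > 17
Contrapositive: If ¬Q, then ¬P
Negate Q: not (x > 17)
Negate P: not (x > 22)

If not (x > 17), then not (x > 22).


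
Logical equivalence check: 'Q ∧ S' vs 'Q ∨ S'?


Expression 1: Q ∧ S
Expression 2: Q ∨ S
Truth table (Q S | Expr1 Expr2):
  T T |   T     T
  T F |   F     T   ← differ
  F T |   F     T   ← differ
  F F |   F     F
Counterexample: Q=T, S=F gives Expr1 = F but Expr2 = T, so the expressions are NOT logically equivalent.

No


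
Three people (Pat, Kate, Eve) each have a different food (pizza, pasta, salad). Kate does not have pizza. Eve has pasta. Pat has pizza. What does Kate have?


From clues:
  Eve → pasta
  Pat → pizza
By elimination, Kate gets the remaining.

salad


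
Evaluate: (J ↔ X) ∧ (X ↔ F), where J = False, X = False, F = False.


J = False, X = False, F = False
Step 1: J ↔ X is true when J and X have the same value. Result: True
Step 2: X ↔ F is true when X and F have the same value. Result: True
Step 3: True ∧ True = True

True


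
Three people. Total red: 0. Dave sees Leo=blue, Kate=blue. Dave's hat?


Total red = 0, seen red = 0
Own red = 0 - 0 = 0
Dave's hat is blue.

blue


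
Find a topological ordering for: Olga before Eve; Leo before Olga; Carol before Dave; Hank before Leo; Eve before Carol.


Constraints: Olga before Eve; Leo before Olga; Carol before Dave; Hank before Leo; Eve before Carol
Method: repeatedly schedule the remaining task that has no remaining task required before it.
  Step 1: remaining {Hank, Carol, Olga, Dave, Leo, Eve}; every task except Hank still has a predecessor pending → schedule Hank.
  Step 2: remaining {Carol, Olga, Dave, Leo, Eve}; every task except Leo still has a predecessor pending → schedule Leo.
  Step 3: remaining {Carol, Olga, Dave, Eve}; every task except Olga still has a predecessor pending → schedule Olga.
  Step 4: remaining {Carol, Dave, Eve}; every task except Eve still has a predecessor pending → schedule Eve.
  Step 5: remaining {Carol, Dave}; every task except Carol still has a predecessor pending → schedule Carol.
  Step 6: only Dave remains → schedule Dave.
Resulting order:

Hank → Leo → Olga → Eve → Carol → Dave


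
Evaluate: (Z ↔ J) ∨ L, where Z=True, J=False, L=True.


Z = True, J = False, L = True
Expression: (Z ↔ J) ∨ L
Step 1: Z ↔ J = (True iff False) (true when values match) = False
Step 2: (False) ∨ L = False OR True = True

True


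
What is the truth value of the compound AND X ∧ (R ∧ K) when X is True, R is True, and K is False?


X = True, R = True, K = False
Step 1: R ∧ K = True AND False = False
Step 2: X ∧ False = True AND False = False
AND is true only when ALL operands are true.

False


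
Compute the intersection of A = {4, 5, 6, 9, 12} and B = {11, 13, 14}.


A = {4, 5, 6, 9, 12}
B = {11, 13, 14}
Operation: intersection
Elements in both: none

∅


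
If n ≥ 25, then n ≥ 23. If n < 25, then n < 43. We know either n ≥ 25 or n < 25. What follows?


Constructive dilemma: (P → Q) ∧ (R → S), P ∨ R ⊢ Q ∨ S
Premise 1: n ≥ 25 → n ≥ 23
Premise 2: n < 25 → n < 43
Premise 3: n ≥ 25 ∨ n < 25
Case 1: Assuming n ≥ 25, then by Premise 1, n ≥ 23.
Case 2: Assuming n < 25, then by Premise 2, n < 43.
Since one of n ≥ 25 or n < 25 must hold, we get n ≥ 23 or n < 43.

n ≥ 23 or n < 43.


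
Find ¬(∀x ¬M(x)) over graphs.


Original: ∀x ¬M(x)
Rule: ¬∀→∃, ¬∃→∀, negate predicate.
Negation: ∃x M(x)

∃x M(x)


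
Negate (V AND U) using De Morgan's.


De Morgan's law: ¬(P ∧ Q) ≡ ¬P ∨ ¬Q
¬(V ∧ U) = ¬V ∨ ¬U

¬V ∨ ¬U


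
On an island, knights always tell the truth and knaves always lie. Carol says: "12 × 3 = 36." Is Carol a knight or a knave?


Statement: "12 × 3 = 36."
Actual: 12 × 3 = 36
Claimed: 36
Statement is TRUE → Carol tells the truth → Knight

Knight


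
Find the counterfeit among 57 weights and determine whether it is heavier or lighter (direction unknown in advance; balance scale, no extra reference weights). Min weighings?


Let n = 57. 114 possibilities (n weights × lighter/heavier); each weighing has 3 outcomes.
Bound for k weighings: say the first weighing puts j weights on each pan. If it tips, the 2j weighed weights remain suspects (each with a known direction) and k-1 weighings give 3^(k-1) outcomes; 3^(k-1) is odd, so 2j ≤ 3^(k-1) - 1. If it balances, the n - 2j unweighed weights remain with direction unknown: 2(n - 2j) ≤ 3^(k-1) - 1 by the same parity argument. Adding, n ≤ (3^(k-1) - 1) + (3^(k-1) - 1)/2 = (3^k - 3)/2, and the classical three-group strategy achieves this (3 weights in 2 weighings, 12 in 3, 39 in 4, 120 in 5).
So we need the smallest k with (3^k - 3)/2 ≥ 57.
k = 4: (3^4 - 3)/2 = 39 < 57 ✗
k = 5: (3^5 - 3)/2 = 120 ≥ 57 ✓

5


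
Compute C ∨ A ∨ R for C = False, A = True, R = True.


C = False, A = True, R = True
Step 1: C ∨ A = False OR True = True
Step 2: True ∨ R = True OR True = True
OR is true when at least one operand is true.

True


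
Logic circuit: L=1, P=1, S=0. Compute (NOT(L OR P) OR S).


L OR P = 1
NOT(1) = 0
0 OR 0 = 0

0


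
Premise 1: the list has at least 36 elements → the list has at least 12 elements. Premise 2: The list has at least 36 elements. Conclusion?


Modus ponens: P → Q, P ⊢ Q
P: the list has at least 36 elements
Q: the list has at least 12 elements
We have P → Q and P is true.
By modus ponens, Q must be true.

The list has at least 12 elements


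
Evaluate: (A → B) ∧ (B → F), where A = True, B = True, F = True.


A = True, B = True, F = True
Step 1: A → B is false only when A=True and B=False. Result: True
Step 2: B → F is false only when B=True and F=False. Result: True
Step 3: True ∧ True = True

True


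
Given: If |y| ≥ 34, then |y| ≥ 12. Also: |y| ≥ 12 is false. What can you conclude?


Modus tollens: P → Q, ¬Q ⊢ ¬P
P: |y| ≥ 34
Q: |y| ≥ 12
We have P → Q and Q is false.
By modus tollens, P must be false.

It is not the case that |y| ≥ 34


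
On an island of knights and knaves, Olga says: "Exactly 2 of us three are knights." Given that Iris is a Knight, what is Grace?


Olga claims exactly 2 knights among Olga, Iris, Grace.
Given: Iris is a Knight.

Case 1: Olga is a Knight (tells truth)
  Then exactly 2 of the three are knights.
  Counting Olga, Iris: 2 knight(s) so far. Need 0 more → Grace = Knave.
Case 2: Olga is a Knave (lies)
  Then the count is NOT 2.
  If Grace = Knight, count = 2 = 2 → claim would be true, contradicts lie.
  If Grace = Knave, count = 1 ≠ 2 → lie confirmed ✓

Grace is a Knave.

Knave


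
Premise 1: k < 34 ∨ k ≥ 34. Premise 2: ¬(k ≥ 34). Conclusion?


Disjunctive syllogism: P ∨ Q, ¬P ⊢ Q
Disjunction: k < 34 ∨ k ≥ 34
We know it is not the case that k ≥ 34.
By disjunctive syllogism, the other disjunct must be true.

k < 34


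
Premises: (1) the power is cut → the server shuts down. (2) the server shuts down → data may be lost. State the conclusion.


Hypothetical syllogism: P → Q, Q → R ⊢ P → R
Premise 1: the power is cut → the server shuts down
Premise 2: the server shuts down → data may be lost
Chain the implications: the middle term (the server shuts down) links the two.
Conclusion: If the power is cut, then data may be lost.

If the power is cut, then data may be lost.


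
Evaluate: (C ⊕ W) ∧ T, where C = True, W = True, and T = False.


C = True, W = True, T = False
Step 1: C ⊕ W = True XOR True = False
Step 2: False ∧ T = False AND False = False
XOR true when exactly one of C,W is true; then AND with T.

False


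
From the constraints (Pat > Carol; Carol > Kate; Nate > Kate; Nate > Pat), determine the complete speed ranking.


Constraints: Pat > Carol; Carol > Kate; Nate > Kate; Nate > Pat
Method: at each step, the next-highest is the one remaining person who never appears on the smaller side of a constraint between remaining people.
  Step 1: remaining {Pat, Nate, Carol, Kate}; on the smaller side: {Pat, Carol, Kate} → Nate is next (Nate > Kate; Nate > Pat).
  Step 2: remaining {Pat, Carol, Kate}; on the smaller side: {Carol, Kate} → Pat is next (Pat > Carol).
  Step 3: remaining {Carol, Kate}; on the smaller side: {Kate} → Carol is next (Carol > Kate).
  Step 4: only Kate remains → lowest.
Final ranking (highest to lowest):

Nate > Pat > Carol > Kate


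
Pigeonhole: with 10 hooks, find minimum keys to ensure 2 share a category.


Pigeonhole: to guarantee k in one of n categories, need (k-1)×n + 1.
k = 2, n = 10
Minimum = (2-1) × 10 + 1 = 1 × 10 + 1

11


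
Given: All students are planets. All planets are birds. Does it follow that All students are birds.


Premise 1: All students are planets.
Premise 2: All planets are birds.
Conclusion: All students are birds.
Barbara syllogism (AAA-1): All A are B, All B are C → All A are C.
Middle term (planets) distributed in premise 2.

Valid


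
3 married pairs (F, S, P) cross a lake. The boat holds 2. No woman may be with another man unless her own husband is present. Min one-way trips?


Label couples F, S, P (H = husband, W = wife).
Counting alone: 6 people, the boat carries 2 and someone must bring it back, so each round trip nets at most +1 on the far side until the last crossing → at least 9 trips. The jealousy constraint makes 9 impossible; the shortest valid schedule has 11:
1. WF+WS →  (far: WF,WS; near: HF,HS,HP,WP)
2. WF ←       (far: WS; near: HF,HS,HP,WF,WP)
3. WF+WP →  (far: WF,WS,WP; near: HF,HS,HP)
4. WF ←       (far: WS,WP; near: HF,HS,HP,WF)
5. HS+HP →  (far: HS,WS,HP,WP; near: HF,WF)
6. HS+WS ←  (far: HP,WP; near: HF,WF,HS,WS)
7. HF+HS →  (far: HF,HS,HP,WP; near: WF,WS)
8. WP ←       (far: HF,HS,HP; near: WF,WS,WP)
9. WF+WS →  (far: HF,WF,HS,WS,HP; near: WP)
10. HP ←      (far: HF,WF,HS,WS; near: HP,WP)
11. HP+WP → (far: all six; near: empty)
In every state each wife is either with her husband or with no other man.
Minimum trips = 11

11


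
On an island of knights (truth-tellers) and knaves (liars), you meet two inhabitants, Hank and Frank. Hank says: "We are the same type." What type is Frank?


Hank says: "We are the same type."
Case 1: Hank is a Knight (truth-teller)
  Statement is true → they ARE the same → Frank is also a Knight
Case 2: Hank is a Knave (liar)
  Statement is false → they are NOT the same → Frank is a Knight
In both cases, Frank is a Knight.

Knight


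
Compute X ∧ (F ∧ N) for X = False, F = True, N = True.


X = False, F = True, N = True
Step 1: F ∧ N = True AND True = True
Step 2: X ∧ True = False AND True = False
AND is true only when ALL operands are true.

False


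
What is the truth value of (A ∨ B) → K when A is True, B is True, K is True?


A = True, B = True, K = True
Step 1: A ∨ B = True OR True = True
Step 2: (True) → K: false only when antecedent=True and K=False.
Result: True

True


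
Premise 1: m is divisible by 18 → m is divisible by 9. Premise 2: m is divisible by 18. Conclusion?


Modus ponens: P → Q, P ⊢ Q
P: m is divisible by 18
Q: m is divisible by 9
We have P → Q and P is true.
By modus ponens, Q must be true.

m is divisible by 9


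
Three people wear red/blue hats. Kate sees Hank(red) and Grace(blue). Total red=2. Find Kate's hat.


Total red = 2, seen red = 1
Own red = 2 - 1 = 1
Kate's hat is red.

red


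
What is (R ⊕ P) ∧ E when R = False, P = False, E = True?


R = False, P = False, E = True
Step 1: R ⊕ P = False XOR False = False
Step 2: False ∧ E = False AND True = False
XOR true when exactly one of R,P is true; then AND with E.

False


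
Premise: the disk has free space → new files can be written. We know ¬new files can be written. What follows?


Modus tollens: P → Q, ¬Q ⊢ ¬P
P: the disk has free space
Q: new files can be written
We have P → Q and Q is false.
By modus tollens, P must be false.

It is not the case that the disk has free space


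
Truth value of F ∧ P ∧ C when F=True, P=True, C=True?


F = True, P = True, C = True
Expression: F ∧ P ∧ C
Step 1: F ∧ P = True AND True = True
Step 2: (True) ∧ C = True AND True = True

True


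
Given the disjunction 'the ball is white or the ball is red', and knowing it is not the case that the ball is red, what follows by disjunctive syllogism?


Disjunctive syllogism: P ∨ Q, ¬P ⊢ Q
Disjunction: the ball is white ∨ the ball is red
We know it is not the case that the ball is red.
By disjunctive syllogism, the other disjunct must be true.

The ball is white


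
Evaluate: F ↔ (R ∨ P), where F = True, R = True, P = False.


F = True, R = True, P = False
Step 1: R ∨ P = True OR False = True
Step 2: F ↔ (True): true when both sides have same truth value.
Result: True ↔ True = True

True


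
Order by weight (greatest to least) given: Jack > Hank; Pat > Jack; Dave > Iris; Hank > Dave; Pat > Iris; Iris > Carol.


Constraints: Jack > Hank; Pat > Jack; Dave > Iris; Hank > Dave; Pat > Iris; Iris > Carol
Method: at each step, the next-highest is the one remaining person who never appears on the smaller side of a constraint between remaining people.
  Step 1: remaining {Pat, Jack, Carol, Iris, Dave, Hank}; on the smaller side: {Jack, Carol, Iris, Dave, Hank} → Pat is next (Pat > Jack; Pat > Iris).
  Step 2: remaining {Jack, Carol, Iris, Dave, Hank}; on the smaller side: {Carol, Iris, Dave, Hank} → Jack is next (Jack > Hank).
  Step 3: remaining {Carol, Iris, Dave, Hank}; on the smaller side: {Carol, Iris, Dave} → Hank is next (Hank > Dave).
  Step 4: remaining {Carol, Iris, Dave}; on the smaller side: {Carol, Iris} → Dave is next (Dave > Iris).
  Step 5: remaining {Carol, Iris}; on the smaller side: {Carol} → Iris is next (Iris > Carol).
  Step 6: only Carol remains → lowest.
Final ranking (highest to lowest):

Pat > Jack > Hank > Dave > Iris > Carol


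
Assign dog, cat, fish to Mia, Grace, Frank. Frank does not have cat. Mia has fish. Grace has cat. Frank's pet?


From clues:
  Mia → fish
  Grace → cat
By elimination, Frank gets the remaining.

dog


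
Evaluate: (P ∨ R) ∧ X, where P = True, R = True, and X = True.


P = True, R = True, X = True
Step 1: P ∨ R = True OR True = True
Step 2: True ∧ X = True AND True = True
OR is true when at least one operand is true; AND requires both.

True


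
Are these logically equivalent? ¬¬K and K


Expression 1: ¬¬K
Expression 2: K
Truth table (K | Expr1 Expr2):
  T |   T     T
  F |   F     F
All 2 rows agree, so the expressions are logically equivalent.

Yes


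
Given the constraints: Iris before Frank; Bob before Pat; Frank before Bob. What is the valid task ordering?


Constraints: Iris before Frank; Bob before Pat; Frank before Bob
Method: repeatedly schedule the remaining task that has no remaining task required before it.
  Step 1: remaining {Iris, Bob, Pat, Frank}; every task except Iris still has a predecessor pending → schedule Iris.
  Step 2: remaining {Bob, Pat, Frank}; every task except Frank still has a predecessor pending → schedule Frank.
  Step 3: remaining {Bob, Pat}; every task except Bob still has a predecessor pending → schedule Bob.
  Step 4: only Pat remains → schedule Pat.
Resulting order:

Iris → Frank → Bob → Pat


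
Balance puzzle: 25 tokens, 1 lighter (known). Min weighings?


Each weighing has 3 outcomes (left heavy / balance / right heavy), so k weighings distinguish at most 3^k cases; splitting into three near-equal groups achieves this.
Need 3^k ≥ 25: 3^2 = 9 < 25 ≤ 3^3 = 27
k = ⌈log₃(25)⌉ = 3

3


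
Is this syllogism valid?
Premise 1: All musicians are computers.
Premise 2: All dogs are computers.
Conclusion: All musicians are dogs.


Premise 1: All musicians are computers.
Premise 2: All dogs are computers.
Conclusion: All musicians are dogs.
Fallacy: undistributed middle. computers is predicate in both.
Counterexample: musicians and dogs could be disjoint subsets of computers.

Invalid


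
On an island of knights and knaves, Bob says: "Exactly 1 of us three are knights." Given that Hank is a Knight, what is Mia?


Bob claims exactly 1 knights among Bob, Hank, Mia.
Given: Hank is a Knight.

Case 1: Bob is a Knight (tells truth)
  Then exactly 1 of the three are knights.
  Counting Bob, Hank: 2 knight(s) so far. Need -1 more → impossible.
Case 2: Bob is a Knave (lies)
  Then the count is NOT 1.
  If Mia = Knave, count = 1 = 1 → claim would be true, contradicts lie.
  If Mia = Knight, count = 2 ≠ 1 → lie confirmed ✓

Mia is a Knight.

Knight


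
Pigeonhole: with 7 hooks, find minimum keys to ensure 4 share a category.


Pigeonhole: to guarantee k in one of n categories, need (k-1)×n + 1.
k = 4, n = 7
Minimum = (4-1) × 7 + 1 = 3 × 7 + 1

22


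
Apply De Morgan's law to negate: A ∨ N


De Morgan's law: ¬(P ∨ Q) ≡ ¬P ∧ ¬Q
¬(A ∨ N) = ¬A ∧ ¬N

¬A ∧ ¬N


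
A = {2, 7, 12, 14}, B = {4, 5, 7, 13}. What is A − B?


A = {2, 7, 12, 14}
B = {4, 5, 7, 13}
Operation: difference A − B
In A but not B: 2, 12, 14

{2, 12, 14}


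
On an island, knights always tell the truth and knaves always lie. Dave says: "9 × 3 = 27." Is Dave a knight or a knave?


Statement: "9 × 3 = 27."
Actual: 9 × 3 = 27
Claimed: 27
Statement is TRUE → Dave tells the truth → Knight

Knight


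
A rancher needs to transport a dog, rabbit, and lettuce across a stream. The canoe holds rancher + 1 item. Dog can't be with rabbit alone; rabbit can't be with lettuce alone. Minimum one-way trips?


1. rancher+rabbit → 2. rancher ← 3. rancher+dog → 4. rancher+rabbit ← 5. rancher+lettuce → 6. rancher ← 7. rancher+rabbit →
Minimum trips = 7

7


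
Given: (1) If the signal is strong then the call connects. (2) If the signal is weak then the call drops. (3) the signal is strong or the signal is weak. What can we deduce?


Constructive dilemma: (P → Q) ∧ (R → S), P ∨ R ⊢ Q ∨ S
Premise 1: the signal is strong → the call connects
Premise 2: the signal is weak → the call drops
Premise 3: the signal is strong ∨ the signal is weak
Case 1: Assuming the signal is strong, then by Premise 1, the call connects.
Case 2: Assuming the signal is weak, then by Premise 2, the call drops.
Since one of the signal is strong or the signal is weak must hold, we get the call connects or the call drops.

The call connects or the call drops.


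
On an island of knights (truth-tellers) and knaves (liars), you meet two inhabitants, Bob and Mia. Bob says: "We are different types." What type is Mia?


Bob says: "We are different types."
Case 1: Bob is a Knight (truth-teller)
  Statement is true → they ARE different → Mia is a Knave
Case 2: Bob is a Knave (liar)
  Statement is false → they are NOT different → Mia is a Knave
In both cases, Mia is a Knave.

Knave


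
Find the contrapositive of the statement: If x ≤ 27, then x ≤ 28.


Original: If x ≤ 27, then x ≤ 28
Contrapositive: If ¬Q, then ¬P
Negate Q: not (x ≤ 28)
Negate P: not (x ≤ 27)

If not (x ≤ 28), then not (x ≤ 27).


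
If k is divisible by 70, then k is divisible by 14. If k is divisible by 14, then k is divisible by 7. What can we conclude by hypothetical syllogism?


Hypothetical syllogism: P → Q, Q → R ⊢ P → R
Premise 1: k is divisible by 70 → k is divisible by 14
Premise 2: k is divisible by 14 → k is divisible by 7
Chain the implications: the middle term (k is divisible by 14) links the two.
Conclusion: If k is divisible by 70, then k is divisible by 7.

If k is divisible by 70, then k is divisible by 7.


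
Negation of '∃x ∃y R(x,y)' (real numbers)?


Original: ∃x ∃y R(x,y)
Rule: ¬∀→∃, ¬∃→∀, negate predicate.
Negation: ∀x ∀y ¬R(x,y)

∀x ∀y ¬R(x,y)


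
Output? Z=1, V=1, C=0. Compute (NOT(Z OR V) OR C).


Z OR V = 1
NOT(1) = 0
0 OR 0 = 0

0


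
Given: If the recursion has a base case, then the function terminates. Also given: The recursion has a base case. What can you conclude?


Modus ponens: P → Q, P ⊢ Q
P: the recursion has a base case
Q: the function terminates
We have P → Q and P is true.
By modus ponens, Q must be true.

The function terminates


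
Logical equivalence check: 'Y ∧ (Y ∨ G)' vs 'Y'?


Expression 1: Y ∧ (Y ∨ G)
Expression 2: Y
Truth table (Y G | Expr1 Expr2):
  T T |   T     T
  T F |   T     T
  F T |   F     F
  F F |   F     F
All 4 rows agree, so the expressions are logically equivalent.

Yes


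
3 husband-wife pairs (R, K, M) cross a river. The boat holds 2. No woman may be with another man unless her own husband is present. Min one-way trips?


Label couples R, K, M (H = husband, W = wife).
Counting alone: 6 people, the boat carries 2 and someone must bring it back, so each round trip nets at most +1 on the far side until the last crossing → at least 9 trips. The jealousy constraint makes 9 impossible; the shortest valid schedule has 11:
1. WR+WK →  (far: WR,WK; near: HR,HK,HM,WM)
2. WR ←       (far: WK; near: HR,HK,HM,WR,WM)
3. WR+WM →  (far: WR,WK,WM; near: HR,HK,HM)
4. WR ←       (far: WK,WM; near: HR,HK,HM,WR)
5. HK+HM →  (far: HK,WK,HM,WM; near: HR,WR)
6. HK+WK ←  (far: HM,WM; near: HR,WR,HK,WK)
7. HR+HK →  (far: HR,HK,HM,WM; near: WR,WK)
8. WM ←       (far: HR,HK,HM; near: WR,WK,WM)
9. WR+WK →  (far: HR,WR,HK,WK,HM; near: WM)
10. HM ←      (far: HR,WR,HK,WK; near: HM,WM)
11. HM+WM → (far: all six; near: empty)
In every state each wife is either with her husband or with no other man.
Minimum trips = 11

11


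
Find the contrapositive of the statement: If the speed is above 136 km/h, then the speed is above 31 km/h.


Original: If the speed is above 136 km/h, then the speed is above 31 km/h
Contrapositive: If ¬Q, then ¬P
Negate Q: not (the speed is above 31 km/h)
Negate P: not (the speed is above 136 km/h)

If not (the speed is above 31 km/h), then not (the speed is above 136 km/h).


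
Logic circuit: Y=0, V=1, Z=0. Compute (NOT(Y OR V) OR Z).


Y OR V = 1
NOT(1) = 0
0 OR 0 = 0

0


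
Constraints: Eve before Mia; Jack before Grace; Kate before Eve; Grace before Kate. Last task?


Constraints: Eve before Mia; Jack before Grace; Kate before Eve; Grace before Kate
The last task can have nothing scheduled after it, so it must never appear on the left of a 'before'.
Tasks appearing before some other task: Eve, Jack, Kate, Grace.
The only task not in that list is Mia → it is last.

Mia


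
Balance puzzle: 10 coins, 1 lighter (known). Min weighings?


Each weighing has 3 outcomes (left heavy / balance / right heavy), so k weighings distinguish at most 3^k cases; splitting into three near-equal groups achieves this.
Need 3^k ≥ 10: 3^2 = 9 < 10 ≤ 3^3 = 27
k = ⌈log₃(10)⌉ = 3

3


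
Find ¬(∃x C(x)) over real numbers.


Original: ∃x C(x)
Rule: ¬∀→∃, ¬∃→∀, negate predicate.
Negation: ∀x ¬C(x)

∀x ¬C(x)


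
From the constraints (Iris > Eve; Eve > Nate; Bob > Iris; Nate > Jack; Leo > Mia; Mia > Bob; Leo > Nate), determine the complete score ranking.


Constraints: Iris > Eve; Eve > Nate; Bob > Iris; Nate > Jack; Leo > Mia; Mia > Bob; Leo > Nate
Method: at each step, the next-highest is the one remaining person who never appears on the smaller side of a constraint between remaining people.
  Step 1: remaining {Nate, Jack, Iris, Bob, Leo, Mia, Eve}; on the smaller side: {Nate, Jack, Iris, Bob, Mia, Eve} → Leo is next (Leo > Mia; Leo > Nate).
  Step 2: remaining {Nate, Jack, Iris, Bob, Mia, Eve}; on the smaller side: {Nate, Jack, Iris, Bob, Eve} → Mia is next (Mia > Bob).
  Step 3: remaining {Nate, Jack, Iris, Bob, Eve}; on the smaller side: {Nate, Jack, Iris, Eve} → Bob is next (Bob > Iris).
  Step 4: remaining {Nate, Jack, Iris, Eve}; on the smaller side: {Nate, Jack, Eve} → Iris is next (Iris > Eve).
  Step 5: remaining {Nate, Jack, Eve}; on the smaller side: {Nate, Jack} → Eve is next (Eve > Nate).
  Step 6: remaining {Nate, Jack}; on the smaller side: {Jack} → Nate is next (Nate > Jack).
  Step 7: only Jack remains → lowest.
Final ranking (highest to lowest):

Leo > Mia > Bob > Iris > Eve > Nate > Jack


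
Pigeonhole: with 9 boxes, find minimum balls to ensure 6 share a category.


Pigeonhole: to guarantee k in one of n categories, need (k-1)×n + 1.
k = 6, n = 9
Minimum = (6-1) × 9 + 1 = 5 × 9 + 1

46


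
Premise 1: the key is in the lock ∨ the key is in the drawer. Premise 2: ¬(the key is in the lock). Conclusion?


Disjunctive syllogism: P ∨ Q, ¬P ⊢ Q
Disjunction: the key is in the lock ∨ the key is in the drawer
We know it is not the case that the key is in the lock.
By disjunctive syllogism, the other disjunct must be true.

The key is in the drawer


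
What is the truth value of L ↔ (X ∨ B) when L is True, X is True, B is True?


L = True, X = True, B = True
Step 1: X ∨ B = True OR True = True
Step 2: L ↔ (True): true when both sides have same truth value.
Result: True ↔ True = True

True


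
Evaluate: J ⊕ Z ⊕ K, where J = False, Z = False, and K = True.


J = False, Z = False, K = True
Step 1: J ⊕ Z = False XOR False = False
Step 2: False ⊕ K = False XOR True = True
XOR is true when an odd number of operands are true.

True


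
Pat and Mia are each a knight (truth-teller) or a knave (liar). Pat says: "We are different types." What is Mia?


Pat says: "We are different types."
Case 1: Pat is a Knight (truth-teller)
  Statement is true → they ARE different → Mia is a Knave
Case 2: Pat is a Knave (liar)
  Statement is false → they are NOT different → Mia is a Knave
In both cases, Mia is a Knave.

Knave


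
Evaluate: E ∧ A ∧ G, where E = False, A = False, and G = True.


E = False, A = False, G = True
Step 1: E ∧ A = False AND False = False
Step 2: (False) ∧ G = (False) AND True = False
AND is true only when ALL operands are true.

False


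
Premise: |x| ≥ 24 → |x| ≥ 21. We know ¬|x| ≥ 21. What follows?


Modus tollens: P → Q, ¬Q ⊢ ¬P
P: |x| ≥ 24
Q: |x| ≥ 21
We have P → Q and Q is false.
By modus tollens, P must be false.

It is not the case that |x| ≥ 24


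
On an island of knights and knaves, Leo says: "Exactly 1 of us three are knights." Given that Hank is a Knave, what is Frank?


Leo claims exactly 1 knights among Leo, Hank, Frank.
Given: Hank is a Knave.

Case 1: Leo is a Knight (tells truth)
  Then exactly 1 of the three are knights.
  Counting Leo, Hank: 1 knight(s) so far. Need 0 more → Frank = Knave.
Case 2: Leo is a Knave (lies)
  Then the count is NOT 1.
  If Frank = Knight, count = 1 = 1 → claim would be true, contradicts lie.
  If Frank = Knave, count = 0 ≠ 1 → lie confirmed ✓

Frank is a Knave.

Knave


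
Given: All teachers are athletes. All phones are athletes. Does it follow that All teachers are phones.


Premise 1: All teachers are athletes.
Premise 2: All phones are athletes.
Conclusion: All teachers are phones.
Fallacy: undistributed middle. athletes is predicate in both.
Counterexample: teachers and phones could be disjoint subsets of athletes.

Invalid


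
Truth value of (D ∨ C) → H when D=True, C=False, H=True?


D = True, C = False, H = True
Expression: (D ∨ C) → H
Step 1: D ∨ C = True OR False = True
Step 2: (True) → H = True → True (false only if antecedent True and consequent False) = True

True


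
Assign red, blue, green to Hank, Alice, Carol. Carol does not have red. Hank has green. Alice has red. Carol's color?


From clues:
  Alice → red
  Hank → green
By elimination, Carol gets the remaining.

blue


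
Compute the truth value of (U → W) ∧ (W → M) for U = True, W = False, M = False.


U = True, W = False, M = False
Step 1: U → W is false only when U=True and W=False. Result: False
Step 2: W → M is false only when W=True and M=False. Result: True
Step 3: False ∧ True = False

False


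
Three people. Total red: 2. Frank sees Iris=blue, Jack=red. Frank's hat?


Total red = 2, seen red = 1
Own red = 2 - 1 = 1
Frank's hat is red.

red


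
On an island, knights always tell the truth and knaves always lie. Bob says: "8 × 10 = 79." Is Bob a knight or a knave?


Statement: "8 × 10 = 79."
Actual: 8 × 10 = 80
Claimed: 79
Statement is FALSE → Bob lies → Knave

Knave


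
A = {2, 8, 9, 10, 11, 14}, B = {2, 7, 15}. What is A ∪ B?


A = {2, 8, 9, 10, 11, 14}
B = {2, 7, 15}
Operation: union
All elements combined: 2, 7, 8, 9, 10, 11, 14, 15

{2, 7, 8, 9, 10, 11, 14, 15}


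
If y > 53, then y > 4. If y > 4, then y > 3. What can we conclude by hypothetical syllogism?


Hypothetical syllogism: P → Q, Q → R ⊢ P → R
Premise 1: y > 53 → y > 4
Premise 2: y > 4 → y > 3
Chain the implications: the middle term (y > 4) links the two.
Conclusion: If y > 53, then y > 3.

If y > 53, then y > 3.


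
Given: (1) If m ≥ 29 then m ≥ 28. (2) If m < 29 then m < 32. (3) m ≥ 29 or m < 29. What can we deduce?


Constructive dilemma: (P → Q) ∧ (R → S), P ∨ R ⊢ Q ∨ S
Premise 1: m ≥ 29 → m ≥ 28
Premise 2: m < 29 → m < 32
Premise 3: m ≥ 29 ∨ m < 29
Case 1: Assuming m ≥ 29, then by Premise 1, m ≥ 28.
Case 2: Assuming m < 29, then by Premise 2, m < 32.
Since one of m ≥ 29 or m < 29 must hold, we get m ≥ 28 or m < 32.

m ≥ 28 or m < 32.


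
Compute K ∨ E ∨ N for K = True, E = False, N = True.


K = True, E = False, N = True
Step 1: K ∨ E = True OR False = True
Step 2: True ∨ N = True OR True = True
OR is true when at least one operand is true.

True


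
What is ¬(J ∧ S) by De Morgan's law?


De Morgan's law: ¬(P ∧ Q) ≡ ¬P ∨ ¬Q
¬(J ∧ S) = ¬J ∨ ¬S

¬J ∨ ¬S


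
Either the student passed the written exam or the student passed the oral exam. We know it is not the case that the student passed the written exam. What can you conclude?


Disjunctive syllogism: P ∨ Q, ¬P ⊢ Q
Disjunction: the student passed the written exam ∨ the student passed the oral exam
We know it is not the case that the student passed the written exam.
By disjunctive syllogism, the other disjunct must be true.

The student passed the oral exam


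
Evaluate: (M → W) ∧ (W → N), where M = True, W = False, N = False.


M = True, W = False, N = False
Step 1: M → W is false only when M=True and W=False. Result: False
Step 2: W → N is false only when W=True and N=False. Result: True
Step 3: False ∧ True = False

False


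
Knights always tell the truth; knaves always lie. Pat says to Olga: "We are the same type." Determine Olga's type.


Pat says: "We are the same type."
Case 1: Pat is a Knight (truth-teller)
  Statement is true → they ARE the same → Olga is also a Knight
Case 2: Pat is a Knave (liar)
  Statement is false → they are NOT the same → Olga is a Knight
In both cases, Olga is a Knight.

Knight


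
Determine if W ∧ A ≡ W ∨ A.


Expression 1: W ∧ A
Expression 2: W ∨ A
Truth table (W A | Expr1 Expr2):
  T T |   T     T
  T F |   F     T   ← differ
  F T |   F     T   ← differ
  F F |   F     F
Counterexample: W=T, A=F gives Expr1 = F but Expr2 = T, so the expressions are NOT logically equivalent.

No


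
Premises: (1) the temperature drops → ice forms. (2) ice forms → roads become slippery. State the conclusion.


Hypothetical syllogism: P → Q, Q → R ⊢ P → R
Premise 1: the temperature drops → ice forms
Premise 2: ice forms → roads become slippery
Chain the implications: the middle term (ice forms) links the two.
Conclusion: If the temperature drops, then roads become slippery.

If the temperature drops, then roads become slippery.


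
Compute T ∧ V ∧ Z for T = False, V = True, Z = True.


T = False, V = True, Z = True
Step 1: T ∧ V = False AND True = False
Step 2: (False) ∧ Z = (False) AND True = False
AND is true only when ALL operands are true.

False


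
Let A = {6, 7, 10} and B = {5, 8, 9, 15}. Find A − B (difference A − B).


A = {6, 7, 10}
B = {5, 8, 9, 15}
Operation: difference A − B
In A but not B: 6, 7, 10

{6, 7, 10}


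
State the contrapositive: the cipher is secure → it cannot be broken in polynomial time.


Original: If the cipher is secure, then it cannot be broken in polynomial time
Contrapositive: If ¬Q, then ¬P
Negate Q: not (it cannot be broken in polynomial time)
Negate P: not (the cipher is secure)

If not (it cannot be broken in polynomial time), then not (the cipher is secure).


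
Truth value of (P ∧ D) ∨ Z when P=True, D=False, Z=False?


P = True, D = False, Z = False
Expression: (P ∧ D) ∨ Z
Step 1: P ∧ D = True AND False = False
Step 2: (False) ∨ Z = False OR False = False

False


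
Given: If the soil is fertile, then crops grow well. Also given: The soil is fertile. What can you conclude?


Modus ponens: P → Q, P ⊢ Q
P: the soil is fertile
Q: crops grow well
We have P → Q and P is true.
By modus ponens, Q must be true.

Crops grow well


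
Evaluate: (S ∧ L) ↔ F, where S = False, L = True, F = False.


S = False, L = True, F = False
Step 1: S ∧ L = False AND True = False
Step 2: (False) ↔ F: true when both sides have same truth value.
Result: False ↔ False = True

True


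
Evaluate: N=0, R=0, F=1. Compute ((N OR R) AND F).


N OR R = 0|0 = 0
0 AND 1 = 0

0


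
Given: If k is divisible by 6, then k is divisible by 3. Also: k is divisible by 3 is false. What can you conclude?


Modus tollens: P → Q, ¬Q ⊢ ¬P
P: k is divisible by 6
Q: k is divisible by 3
We have P → Q and Q is false.
By modus tollens, P must be false.

It is not the case that k is divisible by 6


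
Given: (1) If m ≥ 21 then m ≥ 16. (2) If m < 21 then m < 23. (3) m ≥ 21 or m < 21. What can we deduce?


Constructive dilemma: (P → Q) ∧ (R → S), P ∨ R ⊢ Q ∨ S
Premise 1: m ≥ 21 → m ≥ 16
Premise 2: m < 21 → m < 23
Premise 3: m ≥ 21 ∨ m < 21
Case 1: Assuming m ≥ 21, then by Premise 1, m ≥ 16.
Case 2: Assuming m < 21, then by Premise 2, m < 23.
Since one of m ≥ 21 or m < 21 must hold, we get m ≥ 16 or m < 23.

m ≥ 16 or m < 23.


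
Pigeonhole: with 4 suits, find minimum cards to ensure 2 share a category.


Pigeonhole: to guarantee k in one of n categories, need (k-1)×n + 1.
k = 2, n = 4
Minimum = (2-1) × 4 + 1 = 1 × 4 + 1

5


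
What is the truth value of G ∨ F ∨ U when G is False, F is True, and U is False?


G = False, F = True, U = False
Step 1: G ∨ F = False OR True = True
Step 2: True ∨ U = True OR False = True
OR is true when at least one operand is true.

True


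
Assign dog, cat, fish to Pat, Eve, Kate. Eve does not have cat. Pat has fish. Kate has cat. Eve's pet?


From clues:
  Kate → cat
  Pat → fish
By elimination, Eve gets the remaining.

dog


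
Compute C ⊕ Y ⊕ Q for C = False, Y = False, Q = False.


C = False, Y = False, Q = False
Step 1: C ⊕ Y = False XOR False = False
Step 2: False ⊕ Q = False XOR False = False
XOR is true when an odd number of operands are true.

False


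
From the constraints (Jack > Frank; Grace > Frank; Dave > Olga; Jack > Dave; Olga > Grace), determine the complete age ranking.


Constraints: Jack > Frank; Grace > Frank; Dave > Olga; Jack > Dave; Olga > Grace
Method: at each step, the next-highest is the one remaining person who never appears on the smaller side of a constraint between remaining people.
  Step 1: remaining {Grace, Dave, Frank, Olga, Jack}; on the smaller side: {Grace, Dave, Frank, Olga} → Jack is next (Jack > Frank; Jack > Dave).
  Step 2: remaining {Grace, Dave, Frank, Olga}; on the smaller side: {Grace, Frank, Olga} → Dave is next (Dave > Olga).
  Step 3: remaining {Grace, Frank, Olga}; on the smaller side: {Grace, Frank} → Olga is next (Olga > Grace).
  Step 4: remaining {Grace, Frank}; on the smaller side: {Frank} → Grace is next (Grace > Frank).
  Step 5: only Frank remains → lowest.
Final ranking (highest to lowest):

Jack > Dave > Olga > Grace > Frank


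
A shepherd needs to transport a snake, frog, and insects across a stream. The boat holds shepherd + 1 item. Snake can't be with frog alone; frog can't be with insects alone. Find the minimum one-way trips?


1. shepherd+frog → 2. shepherd ← 3. shepherd+snake → 4. shepherd+frog ← 5. shepherd+insects → 6. shepherd ← 7. shepherd+frog →
Minimum trips = 7

7


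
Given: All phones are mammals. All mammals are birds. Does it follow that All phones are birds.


Premise 1: All phones are mammals.
Premise 2: All mammals are birds.
Conclusion: All phones are birds.
Barbara syllogism (AAA-1): All A are B, All B are C → All A are C.
Middle term (mammals) distributed in premise 2.

Valid


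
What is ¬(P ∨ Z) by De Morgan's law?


De Morgan's law: ¬(P ∨ Q) ≡ ¬P ∧ ¬Q
¬(P ∨ Z) = ¬P ∧ ¬Z

¬P ∧ ¬Z


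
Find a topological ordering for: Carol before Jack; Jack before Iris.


Constraints: Carol before Jack; Jack before Iris
Method: repeatedly schedule the remaining task that has no remaining task required before it.
  Step 1: remaining {Iris, Carol, Jack}; every task except Carol still has a predecessor pending → schedule Carol.
  Step 2: remaining {Iris, Jack}; every task except Jack still has a predecessor pending → schedule Jack.
  Step 3: only Iris remains → schedule Iris.
Resulting order:

Carol → Jack → Iris


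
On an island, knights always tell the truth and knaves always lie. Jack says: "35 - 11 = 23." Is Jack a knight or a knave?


Statement: "35 - 11 = 23."
Actual: 35 - 11 = 24
Claimed: 23
Statement is FALSE → Jack lies → Knave

Knave


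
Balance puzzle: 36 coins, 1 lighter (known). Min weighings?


Each weighing has 3 outcomes (left heavy / balance / right heavy), so k weighings distinguish at most 3^k cases; splitting into three near-equal groups achieves this.
Need 3^k ≥ 36: 3^3 = 27 < 36 ≤ 3^4 = 81
k = ⌈log₃(36)⌉ = 4

4
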